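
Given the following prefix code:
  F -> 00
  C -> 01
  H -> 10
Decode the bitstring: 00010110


Decoding step by step:
Bits 00 -> F
Bits 01 -> C
Bits 01 -> C
Bits 10 -> H


Decoded message: FCCH


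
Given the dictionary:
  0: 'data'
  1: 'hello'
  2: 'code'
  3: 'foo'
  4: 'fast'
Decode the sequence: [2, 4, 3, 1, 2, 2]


Look up each index in the dictionary:
  2 -> 'code'
  4 -> 'fast'
  3 -> 'foo'
  1 -> 'hello'
  2 -> 'code'
  2 -> 'code'

Decoded: "code fast foo hello code code"


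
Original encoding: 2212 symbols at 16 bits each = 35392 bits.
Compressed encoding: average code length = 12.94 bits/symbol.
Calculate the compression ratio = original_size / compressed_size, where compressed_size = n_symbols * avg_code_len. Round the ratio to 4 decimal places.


original_size = n_symbols * orig_bits = 2212 * 16 = 35392 bits
compressed_size = n_symbols * avg_code_len = 2212 * 12.94 = 28623.28 bits
ratio = original_size / compressed_size = 35392 / 28623.28 = 1.2365

Compression ratio = 1.2365


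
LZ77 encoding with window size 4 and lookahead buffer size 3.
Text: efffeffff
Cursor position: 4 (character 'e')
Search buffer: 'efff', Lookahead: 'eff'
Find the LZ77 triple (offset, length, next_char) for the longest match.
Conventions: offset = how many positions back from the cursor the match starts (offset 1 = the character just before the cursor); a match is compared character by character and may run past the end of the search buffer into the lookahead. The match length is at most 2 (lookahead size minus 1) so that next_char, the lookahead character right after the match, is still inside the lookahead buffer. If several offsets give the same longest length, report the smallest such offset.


Try each offset into the search buffer:
  offset=1 (pos 3, char 'f'): match length 0
  offset=2 (pos 2, char 'f'): match length 0
  offset=3 (pos 1, char 'f'): match length 0
  offset=4 (pos 0, char 'e'): match length 2
Longest match has length 2 at offset 4.
next_char = character at position 4 + 2 = 6 -> 'f'

Best match: offset=4, length=2 (matching 'ef' starting at position 0)
LZ77 triple: (4, 2, 'f')


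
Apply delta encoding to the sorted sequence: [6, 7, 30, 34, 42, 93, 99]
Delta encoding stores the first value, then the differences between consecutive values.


First value: 6
Deltas:
  7 - 6 = 1
  30 - 7 = 23
  34 - 30 = 4
  42 - 34 = 8
  93 - 42 = 51
  99 - 93 = 6


Delta encoded: [6, 1, 23, 4, 8, 51, 6]


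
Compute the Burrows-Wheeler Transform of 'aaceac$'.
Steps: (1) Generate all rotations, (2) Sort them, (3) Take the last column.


Rotations (sorted):
  0: $aaceac -> last char: c
  1: aaceac$ -> last char: $
  2: ac$aace -> last char: e
  3: aceac$a -> last char: a
  4: c$aacea -> last char: a
  5: ceac$aa -> last char: a
  6: eac$aac -> last char: c


BWT = c$eaaac


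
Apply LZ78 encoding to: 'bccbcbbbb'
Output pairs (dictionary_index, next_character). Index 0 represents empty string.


LZ78 encoding steps:
Dictionary: {0: ''}
Step 1: w='' (idx 0), next='b' -> output (0, 'b'), add 'b' as idx 1
Step 2: w='' (idx 0), next='c' -> output (0, 'c'), add 'c' as idx 2
Step 3: w='c' (idx 2), next='b' -> output (2, 'b'), add 'cb' as idx 3
Step 4: w='cb' (idx 3), next='b' -> output (3, 'b'), add 'cbb' as idx 4
Step 5: w='b' (idx 1), next='b' -> output (1, 'b'), add 'bb' as idx 5


Encoded: [(0, 'b'), (0, 'c'), (2, 'b'), (3, 'b'), (1, 'b')]


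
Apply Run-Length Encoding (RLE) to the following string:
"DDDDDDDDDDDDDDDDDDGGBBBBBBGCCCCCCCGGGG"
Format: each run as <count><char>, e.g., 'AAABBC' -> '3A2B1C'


Scanning runs left to right:
  i=0: run of 'D' x 18 -> '18D'
  i=18: run of 'G' x 2 -> '2G'
  i=20: run of 'B' x 6 -> '6B'
  i=26: run of 'G' x 1 -> '1G'
  i=27: run of 'C' x 7 -> '7C'
  i=34: run of 'G' x 4 -> '4G'

RLE = 18D2G6B1G7C4G


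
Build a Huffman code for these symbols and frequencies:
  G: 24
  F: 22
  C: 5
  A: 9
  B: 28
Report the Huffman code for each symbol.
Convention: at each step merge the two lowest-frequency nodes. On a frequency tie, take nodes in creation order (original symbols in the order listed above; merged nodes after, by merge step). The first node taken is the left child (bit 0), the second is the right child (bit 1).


Huffman tree construction:
Step 1: Merge C(5) + A(9) = 14
Step 2: Merge (C+A)(14) + F(22) = 36
Step 3: Merge G(24) + B(28) = 52
Step 4: Merge ((C+A)+F)(36) + (G+B)(52) = 88
Read each symbol's code off the tree from the root (left child = 0, right child = 1).

Codes:
  G: 10 (length 2)
  F: 01 (length 2)
  C: 000 (length 3)
  A: 001 (length 3)
  B: 11 (length 2)
Average code length: 190/88 = 2.1591 bits/symbol


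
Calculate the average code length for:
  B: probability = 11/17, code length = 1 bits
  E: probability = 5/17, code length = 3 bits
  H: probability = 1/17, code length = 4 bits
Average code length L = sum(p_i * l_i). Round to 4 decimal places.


Weighted contributions p_i * l_i:
  B: (11/17) * 1 = 11/17
  E: (5/17) * 3 = 15/17
  H: (1/17) * 4 = 4/17
Sum = (11 + 15 + 4)/17 = 30/17

L = 30/17 = 1.7647 bits/symbol


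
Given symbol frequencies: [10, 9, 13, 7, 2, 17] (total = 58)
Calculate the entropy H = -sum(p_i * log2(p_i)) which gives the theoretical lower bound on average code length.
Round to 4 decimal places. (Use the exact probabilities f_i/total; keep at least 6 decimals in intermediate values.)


Per-symbol terms -p_i * log2(p_i) with p_i = f_i/58:
  p = 10/58 = 0.172414: log2(p) = -2.536053, -p*log2(p) = 0.437251
  p = 9/58 = 0.155172: log2(p) = -2.688056, -p*log2(p) = 0.417112
  p = 13/58 = 0.224138: log2(p) = -2.157541, -p*log2(p) = 0.483587
  p = 7/58 = 0.120690: log2(p) = -3.050626, -p*log2(p) = 0.368179
  p = 2/58 = 0.034483: log2(p) = -4.857981, -p*log2(p) = 0.167517
  p = 17/58 = 0.293103: log2(p) = -1.770518, -p*log2(p) = 0.518945
H = 0.437251 + 0.417112 + 0.483587 + 0.368179 + 0.167517 + 0.518945 = 2.392591

H = 2.3926 bits/symbol


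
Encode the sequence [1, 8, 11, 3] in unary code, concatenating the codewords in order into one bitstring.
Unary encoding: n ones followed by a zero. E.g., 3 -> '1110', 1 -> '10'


Encode each number as n ones followed by a terminating 0:
  1 -> 10 (2 bits)
  8 -> 111111110 (9 bits)
  11 -> 111111111110 (12 bits)
  3 -> 1110 (4 bits)
Total length = 2 + 9 + 12 + 4 = 27 bits.

Unary([1, 8, 11, 3]) = 101111111101111111111101110 (27 bits)


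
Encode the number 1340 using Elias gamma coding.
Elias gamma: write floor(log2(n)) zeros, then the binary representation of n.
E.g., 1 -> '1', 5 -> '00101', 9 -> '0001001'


num_bits = floor(log2(1340)) + 1 = 11
leading_zeros = num_bits - 1 = 10
binary(1340) = 10100111100

Elias gamma(1340) = '0000000000' + '10100111100' = 000000000010100111100 (21 bits)


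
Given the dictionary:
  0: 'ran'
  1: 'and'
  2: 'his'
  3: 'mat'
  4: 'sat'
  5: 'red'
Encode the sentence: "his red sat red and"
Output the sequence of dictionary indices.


Look up each word in the dictionary:
  'his' -> 2
  'red' -> 5
  'sat' -> 4
  'red' -> 5
  'and' -> 1

Encoded: [2, 5, 4, 5, 1]


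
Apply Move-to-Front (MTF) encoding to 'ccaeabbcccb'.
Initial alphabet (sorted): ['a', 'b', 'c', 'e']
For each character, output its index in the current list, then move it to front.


MTF encoding:
'c': index 2 in ['a', 'b', 'c', 'e'] -> ['c', 'a', 'b', 'e']
'c': index 0 in ['c', 'a', 'b', 'e'] -> ['c', 'a', 'b', 'e']
'a': index 1 in ['c', 'a', 'b', 'e'] -> ['a', 'c', 'b', 'e']
'e': index 3 in ['a', 'c', 'b', 'e'] -> ['e', 'a', 'c', 'b']
'a': index 1 in ['e', 'a', 'c', 'b'] -> ['a', 'e', 'c', 'b']
'b': index 3 in ['a', 'e', 'c', 'b'] -> ['b', 'a', 'e', 'c']
'b': index 0 in ['b', 'a', 'e', 'c'] -> ['b', 'a', 'e', 'c']
'c': index 3 in ['b', 'a', 'e', 'c'] -> ['c', 'b', 'a', 'e']
'c': index 0 in ['c', 'b', 'a', 'e'] -> ['c', 'b', 'a', 'e']
'c': index 0 in ['c', 'b', 'a', 'e'] -> ['c', 'b', 'a', 'e']
'b': index 1 in ['c', 'b', 'a', 'e'] -> ['b', 'c', 'a', 'e']


Output: [2, 0, 1, 3, 1, 3, 0, 3, 0, 0, 1]


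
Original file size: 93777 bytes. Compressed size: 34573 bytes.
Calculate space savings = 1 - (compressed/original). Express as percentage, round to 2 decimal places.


ratio = compressed/original = 34573/93777 = 0.368672
savings = 1 - ratio = 1 - 0.368672 = 0.631328
as a percentage: 0.631328 * 100 = 63.13%

Space savings = 1 - 34573/93777 = 63.13%


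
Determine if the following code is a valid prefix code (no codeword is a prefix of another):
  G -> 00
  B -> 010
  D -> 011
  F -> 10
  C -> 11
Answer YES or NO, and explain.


Checking each pair (does one codeword prefix another?):
  G='00' vs B='010': no prefix
  G='00' vs D='011': no prefix
  G='00' vs F='10': no prefix
  G='00' vs C='11': no prefix
  B='010' vs G='00': no prefix
  B='010' vs D='011': no prefix
  B='010' vs F='10': no prefix
  B='010' vs C='11': no prefix
  D='011' vs G='00': no prefix
  D='011' vs B='010': no prefix
  D='011' vs F='10': no prefix
  D='011' vs C='11': no prefix
  F='10' vs G='00': no prefix
  F='10' vs B='010': no prefix
  F='10' vs D='011': no prefix
  F='10' vs C='11': no prefix
  C='11' vs G='00': no prefix
  C='11' vs B='010': no prefix
  C='11' vs D='011': no prefix
  C='11' vs F='10': no prefix
No violation found over all pairs.

YES -- this is a valid prefix code. No codeword is a prefix of any other codeword.


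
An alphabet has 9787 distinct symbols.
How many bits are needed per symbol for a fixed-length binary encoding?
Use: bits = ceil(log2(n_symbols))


log2(9787) = 13.2567
Bracket: 2^13 = 8192 < 9787 <= 2^14 = 16384
So ceil(log2(9787)) = 14

bits = ceil(log2(9787)) = ceil(13.2567) = 14 bits


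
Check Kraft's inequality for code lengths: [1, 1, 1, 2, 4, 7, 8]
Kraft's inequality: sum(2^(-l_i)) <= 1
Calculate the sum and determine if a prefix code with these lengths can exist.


Sum = 2^(-1) + 2^(-1) + 2^(-1) + 2^(-2) + 2^(-4) + 2^(-7) + 2^(-8)
    = 0.5 + 0.5 + 0.5 + 0.25 + 0.0625 + 0.0078125 + 0.00390625
    = 467/256 = 1.82421875
Since 1.82421875 > 1, Kraft's inequality is NOT satisfied.
A prefix code with these lengths CANNOT exist.

Kraft sum = 1.82421875. Not satisfied.


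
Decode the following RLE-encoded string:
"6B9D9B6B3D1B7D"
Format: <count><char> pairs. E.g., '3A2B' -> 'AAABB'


Expanding each <count><char> pair:
  6B -> 'BBBBBB'
  9D -> 'DDDDDDDDD'
  9B -> 'BBBBBBBBB'
  6B -> 'BBBBBB'
  3D -> 'DDD'
  1B -> 'B'
  7D -> 'DDDDDDD'

Decoded = BBBBBBDDDDDDDDDBBBBBBBBBBBBBBBDDDBDDDDDDD


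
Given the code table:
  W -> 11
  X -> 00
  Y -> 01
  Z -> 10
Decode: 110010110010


Decoding:
11 -> W
00 -> X
10 -> Z
11 -> W
00 -> X
10 -> Z


Result: WXZWXZ


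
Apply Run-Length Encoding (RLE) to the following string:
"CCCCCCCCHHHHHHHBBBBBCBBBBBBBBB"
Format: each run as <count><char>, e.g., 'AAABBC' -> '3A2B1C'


Scanning runs left to right:
  i=0: run of 'C' x 8 -> '8C'
  i=8: run of 'H' x 7 -> '7H'
  i=15: run of 'B' x 5 -> '5B'
  i=20: run of 'C' x 1 -> '1C'
  i=21: run of 'B' x 9 -> '9B'

RLE = 8C7H5B1C9B


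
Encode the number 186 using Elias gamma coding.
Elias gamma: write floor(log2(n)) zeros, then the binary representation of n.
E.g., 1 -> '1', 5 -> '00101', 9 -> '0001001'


num_bits = floor(log2(186)) + 1 = 8
leading_zeros = num_bits - 1 = 7
binary(186) = 10111010

Elias gamma(186) = '0000000' + '10111010' = 000000010111010 (15 bits)


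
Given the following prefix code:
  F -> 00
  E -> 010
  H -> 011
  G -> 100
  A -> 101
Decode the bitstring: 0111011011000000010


Decoding step by step:
Bits 011 -> H
Bits 101 -> A
Bits 101 -> A
Bits 100 -> G
Bits 00 -> F
Bits 00 -> F
Bits 010 -> E


Decoded message: HAAGFFE


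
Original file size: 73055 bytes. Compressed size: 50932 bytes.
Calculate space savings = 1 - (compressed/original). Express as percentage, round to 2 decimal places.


ratio = compressed/original = 50932/73055 = 0.697173
savings = 1 - ratio = 1 - 0.697173 = 0.302827
as a percentage: 0.302827 * 100 = 30.28%

Space savings = 1 - 50932/73055 = 30.28%


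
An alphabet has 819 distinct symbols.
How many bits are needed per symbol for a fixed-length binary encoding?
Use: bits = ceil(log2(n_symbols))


log2(819) = 9.6777
Bracket: 2^9 = 512 < 819 <= 2^10 = 1024
So ceil(log2(819)) = 10

bits = ceil(log2(819)) = ceil(9.6777) = 10 bits


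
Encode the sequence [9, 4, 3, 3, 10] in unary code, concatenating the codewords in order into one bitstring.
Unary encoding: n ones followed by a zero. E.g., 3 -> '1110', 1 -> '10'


Encode each number as n ones followed by a terminating 0:
  9 -> 1111111110 (10 bits)
  4 -> 11110 (5 bits)
  3 -> 1110 (4 bits)
  3 -> 1110 (4 bits)
  10 -> 11111111110 (11 bits)
Total length = 10 + 5 + 4 + 4 + 11 = 34 bits.

Unary([9, 4, 3, 3, 10]) = 1111111110111101110111011111111110 (34 bits)


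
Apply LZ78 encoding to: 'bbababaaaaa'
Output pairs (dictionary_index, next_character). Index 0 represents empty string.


LZ78 encoding steps:
Dictionary: {0: ''}
Step 1: w='' (idx 0), next='b' -> output (0, 'b'), add 'b' as idx 1
Step 2: w='b' (idx 1), next='a' -> output (1, 'a'), add 'ba' as idx 2
Step 3: w='ba' (idx 2), next='b' -> output (2, 'b'), add 'bab' as idx 3
Step 4: w='' (idx 0), next='a' -> output (0, 'a'), add 'a' as idx 4
Step 5: w='a' (idx 4), next='a' -> output (4, 'a'), add 'aa' as idx 5
Step 6: w='aa' (idx 5), end of input -> output (5, '')


Encoded: [(0, 'b'), (1, 'a'), (2, 'b'), (0, 'a'), (4, 'a'), (5, '')]


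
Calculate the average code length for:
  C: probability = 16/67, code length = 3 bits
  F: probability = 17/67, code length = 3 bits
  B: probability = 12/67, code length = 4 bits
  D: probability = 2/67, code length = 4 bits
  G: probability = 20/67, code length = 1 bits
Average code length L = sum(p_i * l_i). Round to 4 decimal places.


Weighted contributions p_i * l_i:
  C: (16/67) * 3 = 48/67
  F: (17/67) * 3 = 51/67
  B: (12/67) * 4 = 48/67
  D: (2/67) * 4 = 8/67
  G: (20/67) * 1 = 20/67
Sum = (48 + 51 + 48 + 8 + 20)/67 = 175/67

L = 175/67 = 2.6119 bits/symbol


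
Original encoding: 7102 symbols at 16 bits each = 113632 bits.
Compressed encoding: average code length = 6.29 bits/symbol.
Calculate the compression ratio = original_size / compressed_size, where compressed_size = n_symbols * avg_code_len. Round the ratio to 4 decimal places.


original_size = n_symbols * orig_bits = 7102 * 16 = 113632 bits
compressed_size = n_symbols * avg_code_len = 7102 * 6.29 = 44671.58 bits
ratio = original_size / compressed_size = 113632 / 44671.58 = 2.5437

Compression ratio = 2.5437


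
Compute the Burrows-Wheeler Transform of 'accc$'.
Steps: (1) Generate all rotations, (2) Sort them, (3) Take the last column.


Rotations (sorted):
  0: $accc -> last char: c
  1: accc$ -> last char: $
  2: c$acc -> last char: c
  3: cc$ac -> last char: c
  4: ccc$a -> last char: a


BWT = c$cca


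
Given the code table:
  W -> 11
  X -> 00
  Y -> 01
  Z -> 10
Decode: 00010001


Decoding:
00 -> X
01 -> Y
00 -> X
01 -> Y


Result: XYXY


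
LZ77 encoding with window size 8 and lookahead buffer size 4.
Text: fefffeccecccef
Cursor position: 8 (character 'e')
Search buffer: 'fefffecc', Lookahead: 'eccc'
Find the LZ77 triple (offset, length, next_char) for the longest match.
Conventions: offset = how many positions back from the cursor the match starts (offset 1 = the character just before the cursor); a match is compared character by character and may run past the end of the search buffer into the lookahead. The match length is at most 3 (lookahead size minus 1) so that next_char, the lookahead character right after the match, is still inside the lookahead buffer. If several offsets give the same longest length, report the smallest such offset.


Try each offset into the search buffer:
  offset=1 (pos 7, char 'c'): match length 0
  offset=2 (pos 6, char 'c'): match length 0
  offset=3 (pos 5, char 'e'): match length 3
  offset=4 (pos 4, char 'f'): match length 0
  offset=5 (pos 3, char 'f'): match length 0
  offset=6 (pos 2, char 'f'): match length 0
  offset=7 (pos 1, char 'e'): match length 1
  offset=8 (pos 0, char 'f'): match length 0
Longest match has length 3 at offset 3.
next_char = character at position 8 + 3 = 11 -> 'c'

Best match: offset=3, length=3 (matching 'ecc' starting at position 5)
LZ77 triple: (3, 3, 'c')


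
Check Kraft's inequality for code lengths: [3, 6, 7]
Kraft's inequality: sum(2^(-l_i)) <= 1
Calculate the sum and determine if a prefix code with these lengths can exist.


Sum = 2^(-3) + 2^(-6) + 2^(-7)
    = 0.125 + 0.015625 + 0.0078125
    = 19/128 = 0.1484375
Since 0.1484375 <= 1, Kraft's inequality IS satisfied.
A prefix code with these lengths CAN exist.

Kraft sum = 0.1484375. Satisfied.


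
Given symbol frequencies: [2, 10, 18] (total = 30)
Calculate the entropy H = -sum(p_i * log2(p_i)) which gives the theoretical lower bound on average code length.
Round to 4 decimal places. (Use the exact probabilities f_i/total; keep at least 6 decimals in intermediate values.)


Per-symbol terms -p_i * log2(p_i) with p_i = f_i/30:
  p = 2/30 = 0.066667: log2(p) = -3.906891, -p*log2(p) = 0.260459
  p = 10/30 = 0.333333: log2(p) = -1.584963, -p*log2(p) = 0.528321
  p = 18/30 = 0.600000: log2(p) = -0.736966, -p*log2(p) = 0.442179
H = 0.260459 + 0.528321 + 0.442179 = 1.230959

H = 1.231 bits/symbol


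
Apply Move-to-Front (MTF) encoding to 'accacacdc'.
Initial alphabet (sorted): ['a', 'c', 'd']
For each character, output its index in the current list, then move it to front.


MTF encoding:
'a': index 0 in ['a', 'c', 'd'] -> ['a', 'c', 'd']
'c': index 1 in ['a', 'c', 'd'] -> ['c', 'a', 'd']
'c': index 0 in ['c', 'a', 'd'] -> ['c', 'a', 'd']
'a': index 1 in ['c', 'a', 'd'] -> ['a', 'c', 'd']
'c': index 1 in ['a', 'c', 'd'] -> ['c', 'a', 'd']
'a': index 1 in ['c', 'a', 'd'] -> ['a', 'c', 'd']
'c': index 1 in ['a', 'c', 'd'] -> ['c', 'a', 'd']
'd': index 2 in ['c', 'a', 'd'] -> ['d', 'c', 'a']
'c': index 1 in ['d', 'c', 'a'] -> ['c', 'd', 'a']


Output: [0, 1, 0, 1, 1, 1, 1, 2, 1]


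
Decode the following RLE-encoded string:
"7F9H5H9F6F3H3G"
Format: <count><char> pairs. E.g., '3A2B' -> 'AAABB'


Expanding each <count><char> pair:
  7F -> 'FFFFFFF'
  9H -> 'HHHHHHHHH'
  5H -> 'HHHHH'
  9F -> 'FFFFFFFFF'
  6F -> 'FFFFFF'
  3H -> 'HHH'
  3G -> 'GGG'

Decoded = FFFFFFFHHHHHHHHHHHHHHFFFFFFFFFFFFFFFHHHGGG


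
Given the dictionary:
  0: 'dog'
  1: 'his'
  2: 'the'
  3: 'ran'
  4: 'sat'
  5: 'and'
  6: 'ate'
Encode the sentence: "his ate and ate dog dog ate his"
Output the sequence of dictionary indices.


Look up each word in the dictionary:
  'his' -> 1
  'ate' -> 6
  'and' -> 5
  'ate' -> 6
  'dog' -> 0
  'dog' -> 0
  'ate' -> 6
  'his' -> 1

Encoded: [1, 6, 5, 6, 0, 0, 6, 1]


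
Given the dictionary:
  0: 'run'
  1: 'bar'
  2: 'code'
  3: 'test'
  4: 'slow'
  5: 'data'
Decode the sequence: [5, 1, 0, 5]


Look up each index in the dictionary:
  5 -> 'data'
  1 -> 'bar'
  0 -> 'run'
  5 -> 'data'

Decoded: "data bar run data"


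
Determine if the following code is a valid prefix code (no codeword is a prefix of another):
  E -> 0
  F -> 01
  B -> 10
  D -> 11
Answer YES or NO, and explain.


Checking each pair (does one codeword prefix another?):
  E='0' vs F='01': prefix -- VIOLATION

NO -- this is NOT a valid prefix code. E (0) is a prefix of F (01).


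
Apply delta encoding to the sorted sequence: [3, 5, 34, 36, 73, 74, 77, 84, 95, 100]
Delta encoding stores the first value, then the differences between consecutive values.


First value: 3
Deltas:
  5 - 3 = 2
  34 - 5 = 29
  36 - 34 = 2
  73 - 36 = 37
  74 - 73 = 1
  77 - 74 = 3
  84 - 77 = 7
  95 - 84 = 11
  100 - 95 = 5


Delta encoded: [3, 2, 29, 2, 37, 1, 3, 7, 11, 5]


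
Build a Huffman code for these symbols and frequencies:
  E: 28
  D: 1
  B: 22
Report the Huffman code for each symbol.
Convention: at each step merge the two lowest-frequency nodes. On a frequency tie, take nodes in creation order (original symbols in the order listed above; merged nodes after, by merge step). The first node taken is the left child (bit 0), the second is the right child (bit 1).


Huffman tree construction:
Step 1: Merge D(1) + B(22) = 23
Step 2: Merge (D+B)(23) + E(28) = 51
Read each symbol's code off the tree from the root (left child = 0, right child = 1).

Codes:
  E: 1 (length 1)
  D: 00 (length 2)
  B: 01 (length 2)
Average code length: 74/51 = 1.4510 bits/symbol


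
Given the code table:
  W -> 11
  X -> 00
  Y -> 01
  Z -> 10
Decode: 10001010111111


Decoding:
10 -> Z
00 -> X
10 -> Z
10 -> Z
11 -> W
11 -> W
11 -> W


Result: ZXZZWWW


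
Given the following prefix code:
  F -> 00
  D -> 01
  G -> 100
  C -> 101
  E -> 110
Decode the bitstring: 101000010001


Decoding step by step:
Bits 101 -> C
Bits 00 -> F
Bits 00 -> F
Bits 100 -> G
Bits 01 -> D


Decoded message: CFFGD


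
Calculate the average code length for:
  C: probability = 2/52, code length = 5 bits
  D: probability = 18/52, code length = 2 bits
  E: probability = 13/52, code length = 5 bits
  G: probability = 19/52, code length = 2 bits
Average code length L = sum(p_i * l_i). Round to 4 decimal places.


Weighted contributions p_i * l_i:
  C: (2/52) * 5 = 10/52
  D: (18/52) * 2 = 36/52
  E: (13/52) * 5 = 65/52
  G: (19/52) * 2 = 38/52
Sum = (10 + 36 + 65 + 38)/52 = 149/52

L = 149/52 = 2.8654 bits/symbol


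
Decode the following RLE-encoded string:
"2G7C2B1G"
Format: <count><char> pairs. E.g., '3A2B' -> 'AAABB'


Expanding each <count><char> pair:
  2G -> 'GG'
  7C -> 'CCCCCCC'
  2B -> 'BB'
  1G -> 'G'

Decoded = GGCCCCCCCBBG


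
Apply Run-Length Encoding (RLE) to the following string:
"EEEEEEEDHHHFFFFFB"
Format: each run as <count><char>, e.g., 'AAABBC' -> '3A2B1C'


Scanning runs left to right:
  i=0: run of 'E' x 7 -> '7E'
  i=7: run of 'D' x 1 -> '1D'
  i=8: run of 'H' x 3 -> '3H'
  i=11: run of 'F' x 5 -> '5F'
  i=16: run of 'B' x 1 -> '1B'

RLE = 7E1D3H5F1B


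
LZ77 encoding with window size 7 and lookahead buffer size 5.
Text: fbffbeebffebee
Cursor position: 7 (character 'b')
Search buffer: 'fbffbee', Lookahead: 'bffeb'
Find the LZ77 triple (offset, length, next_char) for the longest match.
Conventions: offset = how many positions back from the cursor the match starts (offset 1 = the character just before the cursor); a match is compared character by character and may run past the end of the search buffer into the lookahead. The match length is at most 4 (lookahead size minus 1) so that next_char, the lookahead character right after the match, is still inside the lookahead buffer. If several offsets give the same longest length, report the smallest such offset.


Try each offset into the search buffer:
  offset=1 (pos 6, char 'e'): match length 0
  offset=2 (pos 5, char 'e'): match length 0
  offset=3 (pos 4, char 'b'): match length 1
  offset=4 (pos 3, char 'f'): match length 0
  offset=5 (pos 2, char 'f'): match length 0
  offset=6 (pos 1, char 'b'): match length 3
  offset=7 (pos 0, char 'f'): match length 0
Longest match has length 3 at offset 6.
next_char = character at position 7 + 3 = 10 -> 'e'

Best match: offset=6, length=3 (matching 'bff' starting at position 1)
LZ77 triple: (6, 3, 'e')


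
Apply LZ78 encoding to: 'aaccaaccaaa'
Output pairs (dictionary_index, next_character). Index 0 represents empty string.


LZ78 encoding steps:
Dictionary: {0: ''}
Step 1: w='' (idx 0), next='a' -> output (0, 'a'), add 'a' as idx 1
Step 2: w='a' (idx 1), next='c' -> output (1, 'c'), add 'ac' as idx 2
Step 3: w='' (idx 0), next='c' -> output (0, 'c'), add 'c' as idx 3
Step 4: w='a' (idx 1), next='a' -> output (1, 'a'), add 'aa' as idx 4
Step 5: w='c' (idx 3), next='c' -> output (3, 'c'), add 'cc' as idx 5
Step 6: w='aa' (idx 4), next='a' -> output (4, 'a'), add 'aaa' as idx 6


Encoded: [(0, 'a'), (1, 'c'), (0, 'c'), (1, 'a'), (3, 'c'), (4, 'a')]


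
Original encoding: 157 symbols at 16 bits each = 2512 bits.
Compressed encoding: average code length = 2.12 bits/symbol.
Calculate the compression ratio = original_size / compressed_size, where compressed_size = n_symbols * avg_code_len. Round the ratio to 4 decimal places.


original_size = n_symbols * orig_bits = 157 * 16 = 2512 bits
compressed_size = n_symbols * avg_code_len = 157 * 2.12 = 332.84 bits
ratio = original_size / compressed_size = 2512 / 332.84 = 7.5472

Compression ratio = 7.5472


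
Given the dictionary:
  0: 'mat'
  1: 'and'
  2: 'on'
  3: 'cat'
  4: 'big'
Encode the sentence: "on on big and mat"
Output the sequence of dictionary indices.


Look up each word in the dictionary:
  'on' -> 2
  'on' -> 2
  'big' -> 4
  'and' -> 1
  'mat' -> 0

Encoded: [2, 2, 4, 1, 0]


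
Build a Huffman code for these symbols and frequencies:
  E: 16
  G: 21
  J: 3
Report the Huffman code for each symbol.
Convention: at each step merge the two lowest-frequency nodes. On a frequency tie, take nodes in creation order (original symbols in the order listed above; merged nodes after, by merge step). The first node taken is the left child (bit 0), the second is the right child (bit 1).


Huffman tree construction:
Step 1: Merge J(3) + E(16) = 19
Step 2: Merge (J+E)(19) + G(21) = 40
Read each symbol's code off the tree from the root (left child = 0, right child = 1).

Codes:
  E: 01 (length 2)
  G: 1 (length 1)
  J: 00 (length 2)
Average code length: 59/40 = 1.4750 bits/symbol


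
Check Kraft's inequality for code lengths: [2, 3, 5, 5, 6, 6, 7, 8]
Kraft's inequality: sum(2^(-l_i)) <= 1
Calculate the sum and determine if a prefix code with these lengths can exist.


Sum = 2^(-2) + 2^(-3) + 2^(-5) + 2^(-5) + 2^(-6) + 2^(-6) + 2^(-7) + 2^(-8)
    = 0.25 + 0.125 + 0.03125 + 0.03125 + 0.015625 + 0.015625 + 0.0078125 + 0.00390625
    = 123/256 = 0.48046875
Since 0.48046875 <= 1, Kraft's inequality IS satisfied.
A prefix code with these lengths CAN exist.

Kraft sum = 0.48046875. Satisfied.


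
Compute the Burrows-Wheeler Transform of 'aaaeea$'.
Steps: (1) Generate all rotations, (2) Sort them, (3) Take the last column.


Rotations (sorted):
  0: $aaaeea -> last char: a
  1: a$aaaee -> last char: e
  2: aaaeea$ -> last char: $
  3: aaeea$a -> last char: a
  4: aeea$aa -> last char: a
  5: ea$aaae -> last char: e
  6: eea$aaa -> last char: a


BWT = ae$aaea


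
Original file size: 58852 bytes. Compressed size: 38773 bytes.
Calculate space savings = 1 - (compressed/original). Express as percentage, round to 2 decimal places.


ratio = compressed/original = 38773/58852 = 0.658822
savings = 1 - ratio = 1 - 0.658822 = 0.341178
as a percentage: 0.341178 * 100 = 34.12%

Space savings = 1 - 38773/58852 = 34.12%


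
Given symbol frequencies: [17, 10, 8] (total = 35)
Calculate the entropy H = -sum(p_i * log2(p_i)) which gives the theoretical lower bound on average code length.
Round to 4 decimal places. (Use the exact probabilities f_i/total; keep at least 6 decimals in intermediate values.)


Per-symbol terms -p_i * log2(p_i) with p_i = f_i/35:
  p = 17/35 = 0.485714: log2(p) = -1.041820, -p*log2(p) = 0.506027
  p = 10/35 = 0.285714: log2(p) = -1.807355, -p*log2(p) = 0.516387
  p = 8/35 = 0.228571: log2(p) = -2.129283, -p*log2(p) = 0.486693
H = 0.506027 + 0.516387 + 0.486693 = 1.509107

H = 1.5091 bits/symbol


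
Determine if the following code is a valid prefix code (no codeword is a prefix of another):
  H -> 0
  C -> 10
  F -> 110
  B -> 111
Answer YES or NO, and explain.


Checking each pair (does one codeword prefix another?):
  H='0' vs C='10': no prefix
  H='0' vs F='110': no prefix
  H='0' vs B='111': no prefix
  C='10' vs H='0': no prefix
  C='10' vs F='110': no prefix
  C='10' vs B='111': no prefix
  F='110' vs H='0': no prefix
  F='110' vs C='10': no prefix
  F='110' vs B='111': no prefix
  B='111' vs H='0': no prefix
  B='111' vs C='10': no prefix
  B='111' vs F='110': no prefix
No violation found over all pairs.

YES -- this is a valid prefix code. No codeword is a prefix of any other codeword.


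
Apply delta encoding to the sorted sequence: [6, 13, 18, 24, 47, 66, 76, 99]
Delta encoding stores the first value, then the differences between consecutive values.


First value: 6
Deltas:
  13 - 6 = 7
  18 - 13 = 5
  24 - 18 = 6
  47 - 24 = 23
  66 - 47 = 19
  76 - 66 = 10
  99 - 76 = 23


Delta encoded: [6, 7, 5, 6, 23, 19, 10, 23]


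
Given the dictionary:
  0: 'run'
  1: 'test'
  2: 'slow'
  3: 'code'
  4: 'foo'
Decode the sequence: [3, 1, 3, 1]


Look up each index in the dictionary:
  3 -> 'code'
  1 -> 'test'
  3 -> 'code'
  1 -> 'test'

Decoded: "code test code test"


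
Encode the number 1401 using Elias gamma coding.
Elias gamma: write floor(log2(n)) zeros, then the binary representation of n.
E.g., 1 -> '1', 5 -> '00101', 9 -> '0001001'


num_bits = floor(log2(1401)) + 1 = 11
leading_zeros = num_bits - 1 = 10
binary(1401) = 10101111001

Elias gamma(1401) = '0000000000' + '10101111001' = 000000000010101111001 (21 bits)


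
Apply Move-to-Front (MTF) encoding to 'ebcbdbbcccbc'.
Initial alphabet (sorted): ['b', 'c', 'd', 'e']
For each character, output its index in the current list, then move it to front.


MTF encoding:
'e': index 3 in ['b', 'c', 'd', 'e'] -> ['e', 'b', 'c', 'd']
'b': index 1 in ['e', 'b', 'c', 'd'] -> ['b', 'e', 'c', 'd']
'c': index 2 in ['b', 'e', 'c', 'd'] -> ['c', 'b', 'e', 'd']
'b': index 1 in ['c', 'b', 'e', 'd'] -> ['b', 'c', 'e', 'd']
'd': index 3 in ['b', 'c', 'e', 'd'] -> ['d', 'b', 'c', 'e']
'b': index 1 in ['d', 'b', 'c', 'e'] -> ['b', 'd', 'c', 'e']
'b': index 0 in ['b', 'd', 'c', 'e'] -> ['b', 'd', 'c', 'e']
'c': index 2 in ['b', 'd', 'c', 'e'] -> ['c', 'b', 'd', 'e']
'c': index 0 in ['c', 'b', 'd', 'e'] -> ['c', 'b', 'd', 'e']
'c': index 0 in ['c', 'b', 'd', 'e'] -> ['c', 'b', 'd', 'e']
'b': index 1 in ['c', 'b', 'd', 'e'] -> ['b', 'c', 'd', 'e']
'c': index 1 in ['b', 'c', 'd', 'e'] -> ['c', 'b', 'd', 'e']


Output: [3, 1, 2, 1, 3, 1, 0, 2, 0, 0, 1, 1]


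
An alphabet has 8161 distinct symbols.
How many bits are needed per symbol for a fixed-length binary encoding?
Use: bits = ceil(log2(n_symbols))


log2(8161) = 12.9945
Bracket: 2^12 = 4096 < 8161 <= 2^13 = 8192
So ceil(log2(8161)) = 13

bits = ceil(log2(8161)) = ceil(12.9945) = 13 bits


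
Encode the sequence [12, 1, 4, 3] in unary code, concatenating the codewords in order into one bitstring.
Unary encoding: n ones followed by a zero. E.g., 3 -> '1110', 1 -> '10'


Encode each number as n ones followed by a terminating 0:
  12 -> 1111111111110 (13 bits)
  1 -> 10 (2 bits)
  4 -> 11110 (5 bits)
  3 -> 1110 (4 bits)
Total length = 13 + 2 + 5 + 4 = 24 bits.

Unary([12, 1, 4, 3]) = 111111111111010111101110 (24 bits)


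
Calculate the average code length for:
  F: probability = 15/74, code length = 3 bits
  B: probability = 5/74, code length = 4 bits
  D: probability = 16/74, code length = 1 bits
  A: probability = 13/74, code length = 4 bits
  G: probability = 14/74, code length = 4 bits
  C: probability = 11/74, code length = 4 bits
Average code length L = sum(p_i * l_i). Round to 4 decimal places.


Weighted contributions p_i * l_i:
  F: (15/74) * 3 = 45/74
  B: (5/74) * 4 = 20/74
  D: (16/74) * 1 = 16/74
  A: (13/74) * 4 = 52/74
  G: (14/74) * 4 = 56/74
  C: (11/74) * 4 = 44/74
Sum = (45 + 20 + 16 + 52 + 56 + 44)/74 = 233/74

L = 233/74 = 3.1486 bits/symbol


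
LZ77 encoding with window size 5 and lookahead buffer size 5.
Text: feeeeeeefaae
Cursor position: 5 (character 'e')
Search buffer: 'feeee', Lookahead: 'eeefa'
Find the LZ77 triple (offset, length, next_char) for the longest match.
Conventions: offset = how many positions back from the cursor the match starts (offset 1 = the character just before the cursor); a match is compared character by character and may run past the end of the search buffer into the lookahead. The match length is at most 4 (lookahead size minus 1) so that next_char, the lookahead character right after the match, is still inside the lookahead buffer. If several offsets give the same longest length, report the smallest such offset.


Try each offset into the search buffer:
  offset=1 (pos 4, char 'e'): match length 3
  offset=2 (pos 3, char 'e'): match length 3
  offset=3 (pos 2, char 'e'): match length 3
  offset=4 (pos 1, char 'e'): match length 3
  offset=5 (pos 0, char 'f'): match length 0
Longest match has length 3, found at offsets 1, 2, 3, 4; take the smallest, offset 1.
next_char = character at position 5 + 3 = 8 -> 'f'

Best match: offset=1, length=3 (matching 'eee' starting at position 4)
LZ77 triple: (1, 3, 'f')


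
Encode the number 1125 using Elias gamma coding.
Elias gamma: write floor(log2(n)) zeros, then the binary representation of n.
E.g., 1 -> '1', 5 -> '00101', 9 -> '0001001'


num_bits = floor(log2(1125)) + 1 = 11
leading_zeros = num_bits - 1 = 10
binary(1125) = 10001100101

Elias gamma(1125) = '0000000000' + '10001100101' = 000000000010001100101 (21 bits)


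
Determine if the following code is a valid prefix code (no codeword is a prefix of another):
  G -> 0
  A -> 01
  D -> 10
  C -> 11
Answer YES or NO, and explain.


Checking each pair (does one codeword prefix another?):
  G='0' vs A='01': prefix -- VIOLATION

NO -- this is NOT a valid prefix code. G (0) is a prefix of A (01).


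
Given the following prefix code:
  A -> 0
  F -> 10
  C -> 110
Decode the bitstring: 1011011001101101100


Decoding step by step:
Bits 10 -> F
Bits 110 -> C
Bits 110 -> C
Bits 0 -> A
Bits 110 -> C
Bits 110 -> C
Bits 110 -> C
Bits 0 -> A


Decoded message: FCCACCCA


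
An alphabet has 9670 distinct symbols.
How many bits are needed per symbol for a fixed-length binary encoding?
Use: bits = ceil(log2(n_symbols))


log2(9670) = 13.2393
Bracket: 2^13 = 8192 < 9670 <= 2^14 = 16384
So ceil(log2(9670)) = 14

bits = ceil(log2(9670)) = ceil(13.2393) = 14 bits


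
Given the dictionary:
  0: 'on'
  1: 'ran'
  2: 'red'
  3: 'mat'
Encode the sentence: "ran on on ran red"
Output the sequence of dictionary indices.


Look up each word in the dictionary:
  'ran' -> 1
  'on' -> 0
  'on' -> 0
  'ran' -> 1
  'red' -> 2

Encoded: [1, 0, 0, 1, 2]


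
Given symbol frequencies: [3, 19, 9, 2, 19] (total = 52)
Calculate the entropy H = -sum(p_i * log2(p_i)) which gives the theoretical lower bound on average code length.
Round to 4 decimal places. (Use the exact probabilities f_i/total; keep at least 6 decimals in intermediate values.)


Per-symbol terms -p_i * log2(p_i) with p_i = f_i/52:
  p = 3/52 = 0.057692: log2(p) = -4.115477, -p*log2(p) = 0.237431
  p = 19/52 = 0.365385: log2(p) = -1.452512, -p*log2(p) = 0.530726
  p = 9/52 = 0.173077: log2(p) = -2.530515, -p*log2(p) = 0.437974
  p = 2/52 = 0.038462: log2(p) = -4.700440, -p*log2(p) = 0.180786
  p = 19/52 = 0.365385: log2(p) = -1.452512, -p*log2(p) = 0.530726
H = 0.237431 + 0.530726 + 0.437974 + 0.180786 + 0.530726 = 1.917643

H = 1.9176 bits/symbol


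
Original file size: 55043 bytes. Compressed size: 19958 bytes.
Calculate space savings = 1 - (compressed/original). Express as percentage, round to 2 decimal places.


ratio = compressed/original = 19958/55043 = 0.362589
savings = 1 - ratio = 1 - 0.362589 = 0.637411
as a percentage: 0.637411 * 100 = 63.74%

Space savings = 1 - 19958/55043 = 63.74%


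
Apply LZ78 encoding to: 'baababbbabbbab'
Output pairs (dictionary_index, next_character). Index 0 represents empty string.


LZ78 encoding steps:
Dictionary: {0: ''}
Step 1: w='' (idx 0), next='b' -> output (0, 'b'), add 'b' as idx 1
Step 2: w='' (idx 0), next='a' -> output (0, 'a'), add 'a' as idx 2
Step 3: w='a' (idx 2), next='b' -> output (2, 'b'), add 'ab' as idx 3
Step 4: w='ab' (idx 3), next='b' -> output (3, 'b'), add 'abb' as idx 4
Step 5: w='b' (idx 1), next='a' -> output (1, 'a'), add 'ba' as idx 5
Step 6: w='b' (idx 1), next='b' -> output (1, 'b'), add 'bb' as idx 6
Step 7: w='ba' (idx 5), next='b' -> output (5, 'b'), add 'bab' as idx 7


Encoded: [(0, 'b'), (0, 'a'), (2, 'b'), (3, 'b'), (1, 'a'), (1, 'b'), (5, 'b')]


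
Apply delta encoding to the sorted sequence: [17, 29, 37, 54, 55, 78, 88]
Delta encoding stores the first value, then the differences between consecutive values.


First value: 17
Deltas:
  29 - 17 = 12
  37 - 29 = 8
  54 - 37 = 17
  55 - 54 = 1
  78 - 55 = 23
  88 - 78 = 10


Delta encoded: [17, 12, 8, 17, 1, 23, 10]


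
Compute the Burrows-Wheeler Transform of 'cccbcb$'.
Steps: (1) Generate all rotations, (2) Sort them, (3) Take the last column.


Rotations (sorted):
  0: $cccbcb -> last char: b
  1: b$cccbc -> last char: c
  2: bcb$ccc -> last char: c
  3: cb$cccb -> last char: b
  4: cbcb$cc -> last char: c
  5: ccbcb$c -> last char: c
  6: cccbcb$ -> last char: $


BWT = bccbcc$


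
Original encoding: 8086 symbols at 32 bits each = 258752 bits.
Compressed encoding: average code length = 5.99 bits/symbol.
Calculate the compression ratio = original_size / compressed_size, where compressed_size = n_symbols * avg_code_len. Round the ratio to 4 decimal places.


original_size = n_symbols * orig_bits = 8086 * 32 = 258752 bits
compressed_size = n_symbols * avg_code_len = 8086 * 5.99 = 48435.14 bits
ratio = original_size / compressed_size = 258752 / 48435.14 = 5.3422

Compression ratio = 5.3422


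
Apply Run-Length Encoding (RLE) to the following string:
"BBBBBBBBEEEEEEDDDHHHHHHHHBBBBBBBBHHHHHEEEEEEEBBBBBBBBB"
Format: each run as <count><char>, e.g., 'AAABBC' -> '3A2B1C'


Scanning runs left to right:
  i=0: run of 'B' x 8 -> '8B'
  i=8: run of 'E' x 6 -> '6E'
  i=14: run of 'D' x 3 -> '3D'
  i=17: run of 'H' x 8 -> '8H'
  i=25: run of 'B' x 8 -> '8B'
  i=33: run of 'H' x 5 -> '5H'
  i=38: run of 'E' x 7 -> '7E'
  i=45: run of 'B' x 9 -> '9B'

RLE = 8B6E3D8H8B5H7E9B


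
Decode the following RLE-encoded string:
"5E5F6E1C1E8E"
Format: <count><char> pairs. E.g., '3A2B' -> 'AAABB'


Expanding each <count><char> pair:
  5E -> 'EEEEE'
  5F -> 'FFFFF'
  6E -> 'EEEEEE'
  1C -> 'C'
  1E -> 'E'
  8E -> 'EEEEEEEE'

Decoded = EEEEEFFFFFEEEEEECEEEEEEEEE


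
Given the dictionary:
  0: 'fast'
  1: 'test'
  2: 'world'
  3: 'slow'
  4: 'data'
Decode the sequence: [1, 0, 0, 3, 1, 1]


Look up each index in the dictionary:
  1 -> 'test'
  0 -> 'fast'
  0 -> 'fast'
  3 -> 'slow'
  1 -> 'test'
  1 -> 'test'

Decoded: "test fast fast slow test test"


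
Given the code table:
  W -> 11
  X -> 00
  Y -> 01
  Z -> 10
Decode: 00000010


Decoding:
00 -> X
00 -> X
00 -> X
10 -> Z


Result: XXXZ


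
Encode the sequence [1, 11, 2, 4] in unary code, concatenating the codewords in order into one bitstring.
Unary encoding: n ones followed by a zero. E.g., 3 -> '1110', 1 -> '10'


Encode each number as n ones followed by a terminating 0:
  1 -> 10 (2 bits)
  11 -> 111111111110 (12 bits)
  2 -> 110 (3 bits)
  4 -> 11110 (5 bits)
Total length = 2 + 12 + 3 + 5 = 22 bits.

Unary([1, 11, 2, 4]) = 1011111111111011011110 (22 bits)


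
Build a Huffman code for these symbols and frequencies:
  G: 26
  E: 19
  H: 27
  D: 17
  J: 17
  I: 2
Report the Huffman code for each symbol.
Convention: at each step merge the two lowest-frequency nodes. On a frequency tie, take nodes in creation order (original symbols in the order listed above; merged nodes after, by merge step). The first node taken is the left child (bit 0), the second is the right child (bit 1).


Huffman tree construction:
Step 1: Merge I(2) + D(17) = 19
Step 2: Merge J(17) + E(19) = 36
Step 3: Merge (I+D)(19) + G(26) = 45
Step 4: Merge H(27) + (J+E)(36) = 63
Step 5: Merge ((I+D)+G)(45) + (H+(J+E))(63) = 108
Read each symbol's code off the tree from the root (left child = 0, right child = 1).

Codes:
  G: 01 (length 2)
  E: 111 (length 3)
  H: 10 (length 2)
  D: 001 (length 3)
  J: 110 (length 3)
  I: 000 (length 3)
Average code length: 271/108 = 2.5093 bits/symbol


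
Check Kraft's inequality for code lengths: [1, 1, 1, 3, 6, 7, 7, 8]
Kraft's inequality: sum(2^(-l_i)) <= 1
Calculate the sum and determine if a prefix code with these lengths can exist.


Sum = 2^(-1) + 2^(-1) + 2^(-1) + 2^(-3) + 2^(-6) + 2^(-7) + 2^(-7) + 2^(-8)
    = 0.5 + 0.5 + 0.5 + 0.125 + 0.015625 + 0.0078125 + 0.0078125 + 0.00390625
    = 425/256 = 1.66015625
Since 1.66015625 > 1, Kraft's inequality is NOT satisfied.
A prefix code with these lengths CANNOT exist.

Kraft sum = 1.66015625. Not satisfied.
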